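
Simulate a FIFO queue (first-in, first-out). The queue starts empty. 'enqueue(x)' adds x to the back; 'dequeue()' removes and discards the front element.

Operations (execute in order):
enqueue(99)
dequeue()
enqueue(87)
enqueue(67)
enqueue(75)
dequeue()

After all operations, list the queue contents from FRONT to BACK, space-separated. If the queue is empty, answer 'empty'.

Answer: 67 75

Derivation:
enqueue(99): [99]
dequeue(): []
enqueue(87): [87]
enqueue(67): [87, 67]
enqueue(75): [87, 67, 75]
dequeue(): [67, 75]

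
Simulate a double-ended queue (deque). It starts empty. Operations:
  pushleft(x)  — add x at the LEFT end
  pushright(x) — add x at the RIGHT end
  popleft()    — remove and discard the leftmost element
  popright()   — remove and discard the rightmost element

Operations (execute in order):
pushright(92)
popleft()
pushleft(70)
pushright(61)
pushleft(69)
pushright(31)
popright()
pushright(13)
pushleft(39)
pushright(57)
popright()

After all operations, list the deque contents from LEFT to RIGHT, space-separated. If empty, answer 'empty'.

pushright(92): [92]
popleft(): []
pushleft(70): [70]
pushright(61): [70, 61]
pushleft(69): [69, 70, 61]
pushright(31): [69, 70, 61, 31]
popright(): [69, 70, 61]
pushright(13): [69, 70, 61, 13]
pushleft(39): [39, 69, 70, 61, 13]
pushright(57): [39, 69, 70, 61, 13, 57]
popright(): [39, 69, 70, 61, 13]

Answer: 39 69 70 61 13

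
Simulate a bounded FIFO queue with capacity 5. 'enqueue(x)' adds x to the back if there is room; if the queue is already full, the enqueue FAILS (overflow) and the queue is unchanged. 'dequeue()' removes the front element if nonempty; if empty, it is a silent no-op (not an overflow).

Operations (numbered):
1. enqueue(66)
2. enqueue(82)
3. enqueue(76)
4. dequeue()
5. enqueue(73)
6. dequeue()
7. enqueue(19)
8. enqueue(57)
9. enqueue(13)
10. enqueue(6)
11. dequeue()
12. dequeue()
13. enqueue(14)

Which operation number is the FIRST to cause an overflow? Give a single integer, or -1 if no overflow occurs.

1. enqueue(66): size=1
2. enqueue(82): size=2
3. enqueue(76): size=3
4. dequeue(): size=2
5. enqueue(73): size=3
6. dequeue(): size=2
7. enqueue(19): size=3
8. enqueue(57): size=4
9. enqueue(13): size=5
10. enqueue(6): size=5=cap → OVERFLOW (fail)
11. dequeue(): size=4
12. dequeue(): size=3
13. enqueue(14): size=4

Answer: 10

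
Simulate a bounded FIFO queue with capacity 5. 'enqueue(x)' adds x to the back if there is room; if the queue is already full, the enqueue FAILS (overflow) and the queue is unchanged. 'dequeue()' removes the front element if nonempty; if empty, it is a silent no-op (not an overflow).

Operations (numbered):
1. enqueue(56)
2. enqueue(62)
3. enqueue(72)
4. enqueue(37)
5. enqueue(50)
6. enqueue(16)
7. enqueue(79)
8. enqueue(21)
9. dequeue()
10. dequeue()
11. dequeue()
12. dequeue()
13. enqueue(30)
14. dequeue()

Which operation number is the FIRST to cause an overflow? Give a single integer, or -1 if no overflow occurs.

Answer: 6

Derivation:
1. enqueue(56): size=1
2. enqueue(62): size=2
3. enqueue(72): size=3
4. enqueue(37): size=4
5. enqueue(50): size=5
6. enqueue(16): size=5=cap → OVERFLOW (fail)
7. enqueue(79): size=5=cap → OVERFLOW (fail)
8. enqueue(21): size=5=cap → OVERFLOW (fail)
9. dequeue(): size=4
10. dequeue(): size=3
11. dequeue(): size=2
12. dequeue(): size=1
13. enqueue(30): size=2
14. dequeue(): size=1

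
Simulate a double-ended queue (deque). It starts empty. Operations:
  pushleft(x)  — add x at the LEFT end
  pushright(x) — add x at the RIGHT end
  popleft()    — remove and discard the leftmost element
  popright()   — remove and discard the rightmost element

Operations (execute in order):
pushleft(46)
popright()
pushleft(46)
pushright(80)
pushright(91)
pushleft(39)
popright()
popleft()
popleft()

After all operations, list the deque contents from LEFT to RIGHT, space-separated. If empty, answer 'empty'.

pushleft(46): [46]
popright(): []
pushleft(46): [46]
pushright(80): [46, 80]
pushright(91): [46, 80, 91]
pushleft(39): [39, 46, 80, 91]
popright(): [39, 46, 80]
popleft(): [46, 80]
popleft(): [80]

Answer: 80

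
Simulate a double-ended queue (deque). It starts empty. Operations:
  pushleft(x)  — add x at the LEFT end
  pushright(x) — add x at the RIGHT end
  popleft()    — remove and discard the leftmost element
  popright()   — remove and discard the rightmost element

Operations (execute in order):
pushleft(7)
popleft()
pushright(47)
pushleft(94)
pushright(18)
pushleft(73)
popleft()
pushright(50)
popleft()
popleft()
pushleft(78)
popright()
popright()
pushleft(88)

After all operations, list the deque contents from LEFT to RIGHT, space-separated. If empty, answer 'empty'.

pushleft(7): [7]
popleft(): []
pushright(47): [47]
pushleft(94): [94, 47]
pushright(18): [94, 47, 18]
pushleft(73): [73, 94, 47, 18]
popleft(): [94, 47, 18]
pushright(50): [94, 47, 18, 50]
popleft(): [47, 18, 50]
popleft(): [18, 50]
pushleft(78): [78, 18, 50]
popright(): [78, 18]
popright(): [78]
pushleft(88): [88, 78]

Answer: 88 78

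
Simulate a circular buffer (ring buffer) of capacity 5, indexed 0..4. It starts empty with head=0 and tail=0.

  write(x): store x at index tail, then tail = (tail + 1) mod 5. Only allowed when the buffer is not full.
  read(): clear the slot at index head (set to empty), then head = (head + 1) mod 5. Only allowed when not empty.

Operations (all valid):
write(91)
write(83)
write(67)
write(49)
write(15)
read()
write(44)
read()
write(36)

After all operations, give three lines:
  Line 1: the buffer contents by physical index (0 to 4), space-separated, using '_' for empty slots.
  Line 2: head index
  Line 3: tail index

Answer: 44 36 67 49 15
2
2

Derivation:
write(91): buf=[91 _ _ _ _], head=0, tail=1, size=1
write(83): buf=[91 83 _ _ _], head=0, tail=2, size=2
write(67): buf=[91 83 67 _ _], head=0, tail=3, size=3
write(49): buf=[91 83 67 49 _], head=0, tail=4, size=4
write(15): buf=[91 83 67 49 15], head=0, tail=0, size=5
read(): buf=[_ 83 67 49 15], head=1, tail=0, size=4
write(44): buf=[44 83 67 49 15], head=1, tail=1, size=5
read(): buf=[44 _ 67 49 15], head=2, tail=1, size=4
write(36): buf=[44 36 67 49 15], head=2, tail=2, size=5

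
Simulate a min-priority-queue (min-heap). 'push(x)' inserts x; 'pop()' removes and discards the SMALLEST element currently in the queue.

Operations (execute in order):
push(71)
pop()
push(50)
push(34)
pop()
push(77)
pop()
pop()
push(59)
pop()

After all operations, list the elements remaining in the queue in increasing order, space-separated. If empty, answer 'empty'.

push(71): heap contents = [71]
pop() → 71: heap contents = []
push(50): heap contents = [50]
push(34): heap contents = [34, 50]
pop() → 34: heap contents = [50]
push(77): heap contents = [50, 77]
pop() → 50: heap contents = [77]
pop() → 77: heap contents = []
push(59): heap contents = [59]
pop() → 59: heap contents = []

Answer: empty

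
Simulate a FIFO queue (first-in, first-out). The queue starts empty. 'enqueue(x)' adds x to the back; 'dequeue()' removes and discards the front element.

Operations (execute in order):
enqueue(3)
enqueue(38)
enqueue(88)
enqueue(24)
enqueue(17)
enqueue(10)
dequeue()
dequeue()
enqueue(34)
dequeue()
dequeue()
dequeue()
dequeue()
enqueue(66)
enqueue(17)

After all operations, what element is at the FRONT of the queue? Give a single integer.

Answer: 34

Derivation:
enqueue(3): queue = [3]
enqueue(38): queue = [3, 38]
enqueue(88): queue = [3, 38, 88]
enqueue(24): queue = [3, 38, 88, 24]
enqueue(17): queue = [3, 38, 88, 24, 17]
enqueue(10): queue = [3, 38, 88, 24, 17, 10]
dequeue(): queue = [38, 88, 24, 17, 10]
dequeue(): queue = [88, 24, 17, 10]
enqueue(34): queue = [88, 24, 17, 10, 34]
dequeue(): queue = [24, 17, 10, 34]
dequeue(): queue = [17, 10, 34]
dequeue(): queue = [10, 34]
dequeue(): queue = [34]
enqueue(66): queue = [34, 66]
enqueue(17): queue = [34, 66, 17]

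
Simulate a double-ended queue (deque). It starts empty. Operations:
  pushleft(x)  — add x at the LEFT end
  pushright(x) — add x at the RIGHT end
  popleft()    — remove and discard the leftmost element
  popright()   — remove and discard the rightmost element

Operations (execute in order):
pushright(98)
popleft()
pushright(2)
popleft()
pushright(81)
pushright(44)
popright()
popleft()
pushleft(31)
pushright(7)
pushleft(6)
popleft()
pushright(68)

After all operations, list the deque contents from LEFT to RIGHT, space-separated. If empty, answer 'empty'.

Answer: 31 7 68

Derivation:
pushright(98): [98]
popleft(): []
pushright(2): [2]
popleft(): []
pushright(81): [81]
pushright(44): [81, 44]
popright(): [81]
popleft(): []
pushleft(31): [31]
pushright(7): [31, 7]
pushleft(6): [6, 31, 7]
popleft(): [31, 7]
pushright(68): [31, 7, 68]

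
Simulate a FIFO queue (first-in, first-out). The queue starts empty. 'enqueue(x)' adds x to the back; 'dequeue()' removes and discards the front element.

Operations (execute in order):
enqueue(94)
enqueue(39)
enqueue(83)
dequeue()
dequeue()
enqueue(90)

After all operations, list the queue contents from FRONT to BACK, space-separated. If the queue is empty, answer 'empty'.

Answer: 83 90

Derivation:
enqueue(94): [94]
enqueue(39): [94, 39]
enqueue(83): [94, 39, 83]
dequeue(): [39, 83]
dequeue(): [83]
enqueue(90): [83, 90]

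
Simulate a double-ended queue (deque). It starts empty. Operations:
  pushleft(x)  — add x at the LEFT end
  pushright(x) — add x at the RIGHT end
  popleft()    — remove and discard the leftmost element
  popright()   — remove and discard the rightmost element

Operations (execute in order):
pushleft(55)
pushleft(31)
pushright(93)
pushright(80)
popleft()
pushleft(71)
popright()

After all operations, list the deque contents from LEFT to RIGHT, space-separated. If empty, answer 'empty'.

Answer: 71 55 93

Derivation:
pushleft(55): [55]
pushleft(31): [31, 55]
pushright(93): [31, 55, 93]
pushright(80): [31, 55, 93, 80]
popleft(): [55, 93, 80]
pushleft(71): [71, 55, 93, 80]
popright(): [71, 55, 93]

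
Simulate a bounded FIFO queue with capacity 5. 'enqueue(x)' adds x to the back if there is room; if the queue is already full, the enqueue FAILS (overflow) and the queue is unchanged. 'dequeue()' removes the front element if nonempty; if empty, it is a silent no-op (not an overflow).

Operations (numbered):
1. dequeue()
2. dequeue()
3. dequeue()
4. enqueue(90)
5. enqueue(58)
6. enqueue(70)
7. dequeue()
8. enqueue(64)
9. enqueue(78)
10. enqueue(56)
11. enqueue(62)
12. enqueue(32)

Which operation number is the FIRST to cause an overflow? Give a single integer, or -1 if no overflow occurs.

1. dequeue(): empty, no-op, size=0
2. dequeue(): empty, no-op, size=0
3. dequeue(): empty, no-op, size=0
4. enqueue(90): size=1
5. enqueue(58): size=2
6. enqueue(70): size=3
7. dequeue(): size=2
8. enqueue(64): size=3
9. enqueue(78): size=4
10. enqueue(56): size=5
11. enqueue(62): size=5=cap → OVERFLOW (fail)
12. enqueue(32): size=5=cap → OVERFLOW (fail)

Answer: 11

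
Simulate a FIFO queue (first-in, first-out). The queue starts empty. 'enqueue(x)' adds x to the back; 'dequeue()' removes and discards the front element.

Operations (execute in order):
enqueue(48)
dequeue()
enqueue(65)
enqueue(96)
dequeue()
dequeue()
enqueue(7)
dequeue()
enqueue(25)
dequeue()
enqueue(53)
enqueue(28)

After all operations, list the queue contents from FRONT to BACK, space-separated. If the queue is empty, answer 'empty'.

enqueue(48): [48]
dequeue(): []
enqueue(65): [65]
enqueue(96): [65, 96]
dequeue(): [96]
dequeue(): []
enqueue(7): [7]
dequeue(): []
enqueue(25): [25]
dequeue(): []
enqueue(53): [53]
enqueue(28): [53, 28]

Answer: 53 28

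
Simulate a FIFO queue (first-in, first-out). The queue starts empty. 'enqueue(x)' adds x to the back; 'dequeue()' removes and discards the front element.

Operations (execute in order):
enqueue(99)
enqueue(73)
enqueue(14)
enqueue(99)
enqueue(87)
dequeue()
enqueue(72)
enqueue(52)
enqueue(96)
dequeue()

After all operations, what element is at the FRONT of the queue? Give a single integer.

enqueue(99): queue = [99]
enqueue(73): queue = [99, 73]
enqueue(14): queue = [99, 73, 14]
enqueue(99): queue = [99, 73, 14, 99]
enqueue(87): queue = [99, 73, 14, 99, 87]
dequeue(): queue = [73, 14, 99, 87]
enqueue(72): queue = [73, 14, 99, 87, 72]
enqueue(52): queue = [73, 14, 99, 87, 72, 52]
enqueue(96): queue = [73, 14, 99, 87, 72, 52, 96]
dequeue(): queue = [14, 99, 87, 72, 52, 96]

Answer: 14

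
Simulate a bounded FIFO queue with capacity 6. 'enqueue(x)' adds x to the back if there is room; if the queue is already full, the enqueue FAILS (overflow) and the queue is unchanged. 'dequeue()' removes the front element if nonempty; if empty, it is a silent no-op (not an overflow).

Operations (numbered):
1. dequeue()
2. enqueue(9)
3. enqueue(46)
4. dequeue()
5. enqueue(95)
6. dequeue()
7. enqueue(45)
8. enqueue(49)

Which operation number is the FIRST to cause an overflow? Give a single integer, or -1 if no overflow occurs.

Answer: -1

Derivation:
1. dequeue(): empty, no-op, size=0
2. enqueue(9): size=1
3. enqueue(46): size=2
4. dequeue(): size=1
5. enqueue(95): size=2
6. dequeue(): size=1
7. enqueue(45): size=2
8. enqueue(49): size=3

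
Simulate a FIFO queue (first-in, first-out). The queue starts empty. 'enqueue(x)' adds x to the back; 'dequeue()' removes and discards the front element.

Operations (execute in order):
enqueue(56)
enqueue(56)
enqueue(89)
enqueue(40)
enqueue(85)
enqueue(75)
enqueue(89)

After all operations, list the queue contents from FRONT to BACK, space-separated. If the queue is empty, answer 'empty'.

Answer: 56 56 89 40 85 75 89

Derivation:
enqueue(56): [56]
enqueue(56): [56, 56]
enqueue(89): [56, 56, 89]
enqueue(40): [56, 56, 89, 40]
enqueue(85): [56, 56, 89, 40, 85]
enqueue(75): [56, 56, 89, 40, 85, 75]
enqueue(89): [56, 56, 89, 40, 85, 75, 89]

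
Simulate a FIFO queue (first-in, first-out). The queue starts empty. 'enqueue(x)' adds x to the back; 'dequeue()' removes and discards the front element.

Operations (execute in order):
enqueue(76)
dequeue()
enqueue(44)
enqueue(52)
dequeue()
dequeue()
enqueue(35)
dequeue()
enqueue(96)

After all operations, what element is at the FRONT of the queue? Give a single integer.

enqueue(76): queue = [76]
dequeue(): queue = []
enqueue(44): queue = [44]
enqueue(52): queue = [44, 52]
dequeue(): queue = [52]
dequeue(): queue = []
enqueue(35): queue = [35]
dequeue(): queue = []
enqueue(96): queue = [96]

Answer: 96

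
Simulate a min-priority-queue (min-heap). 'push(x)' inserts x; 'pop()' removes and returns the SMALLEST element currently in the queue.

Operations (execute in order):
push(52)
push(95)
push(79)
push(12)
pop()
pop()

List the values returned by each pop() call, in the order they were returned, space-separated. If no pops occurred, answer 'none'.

Answer: 12 52

Derivation:
push(52): heap contents = [52]
push(95): heap contents = [52, 95]
push(79): heap contents = [52, 79, 95]
push(12): heap contents = [12, 52, 79, 95]
pop() → 12: heap contents = [52, 79, 95]
pop() → 52: heap contents = [79, 95]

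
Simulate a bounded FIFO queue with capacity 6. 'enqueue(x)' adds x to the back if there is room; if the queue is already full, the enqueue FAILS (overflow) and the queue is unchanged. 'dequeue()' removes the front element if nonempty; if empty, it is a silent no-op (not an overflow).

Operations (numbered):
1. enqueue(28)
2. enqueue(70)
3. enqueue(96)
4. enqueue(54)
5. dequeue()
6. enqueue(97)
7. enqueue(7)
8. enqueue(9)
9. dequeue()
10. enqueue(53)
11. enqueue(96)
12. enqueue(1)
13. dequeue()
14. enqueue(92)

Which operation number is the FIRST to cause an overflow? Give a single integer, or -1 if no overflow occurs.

1. enqueue(28): size=1
2. enqueue(70): size=2
3. enqueue(96): size=3
4. enqueue(54): size=4
5. dequeue(): size=3
6. enqueue(97): size=4
7. enqueue(7): size=5
8. enqueue(9): size=6
9. dequeue(): size=5
10. enqueue(53): size=6
11. enqueue(96): size=6=cap → OVERFLOW (fail)
12. enqueue(1): size=6=cap → OVERFLOW (fail)
13. dequeue(): size=5
14. enqueue(92): size=6

Answer: 11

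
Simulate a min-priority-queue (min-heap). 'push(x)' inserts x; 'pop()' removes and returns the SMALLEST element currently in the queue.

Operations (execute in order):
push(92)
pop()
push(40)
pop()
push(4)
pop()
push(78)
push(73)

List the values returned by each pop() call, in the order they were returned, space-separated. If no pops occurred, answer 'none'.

Answer: 92 40 4

Derivation:
push(92): heap contents = [92]
pop() → 92: heap contents = []
push(40): heap contents = [40]
pop() → 40: heap contents = []
push(4): heap contents = [4]
pop() → 4: heap contents = []
push(78): heap contents = [78]
push(73): heap contents = [73, 78]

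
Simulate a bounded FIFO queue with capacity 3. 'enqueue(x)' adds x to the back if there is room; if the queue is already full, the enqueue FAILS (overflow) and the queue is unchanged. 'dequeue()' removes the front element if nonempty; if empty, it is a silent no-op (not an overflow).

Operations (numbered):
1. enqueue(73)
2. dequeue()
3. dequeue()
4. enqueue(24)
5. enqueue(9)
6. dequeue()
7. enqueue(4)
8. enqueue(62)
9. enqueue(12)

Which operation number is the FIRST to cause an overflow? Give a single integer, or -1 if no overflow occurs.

Answer: 9

Derivation:
1. enqueue(73): size=1
2. dequeue(): size=0
3. dequeue(): empty, no-op, size=0
4. enqueue(24): size=1
5. enqueue(9): size=2
6. dequeue(): size=1
7. enqueue(4): size=2
8. enqueue(62): size=3
9. enqueue(12): size=3=cap → OVERFLOW (fail)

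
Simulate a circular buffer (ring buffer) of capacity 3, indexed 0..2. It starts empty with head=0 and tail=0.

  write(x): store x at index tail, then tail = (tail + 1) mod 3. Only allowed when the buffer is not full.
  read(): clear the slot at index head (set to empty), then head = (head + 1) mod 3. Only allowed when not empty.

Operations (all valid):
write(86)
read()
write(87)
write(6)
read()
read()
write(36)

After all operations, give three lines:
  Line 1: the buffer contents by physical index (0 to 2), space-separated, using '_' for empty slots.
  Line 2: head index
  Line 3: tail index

write(86): buf=[86 _ _], head=0, tail=1, size=1
read(): buf=[_ _ _], head=1, tail=1, size=0
write(87): buf=[_ 87 _], head=1, tail=2, size=1
write(6): buf=[_ 87 6], head=1, tail=0, size=2
read(): buf=[_ _ 6], head=2, tail=0, size=1
read(): buf=[_ _ _], head=0, tail=0, size=0
write(36): buf=[36 _ _], head=0, tail=1, size=1

Answer: 36 _ _
0
1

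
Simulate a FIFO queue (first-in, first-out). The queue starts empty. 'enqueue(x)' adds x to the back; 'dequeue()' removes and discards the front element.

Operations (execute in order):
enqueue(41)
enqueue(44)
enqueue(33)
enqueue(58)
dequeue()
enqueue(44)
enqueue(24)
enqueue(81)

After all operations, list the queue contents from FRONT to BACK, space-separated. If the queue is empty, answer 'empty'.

enqueue(41): [41]
enqueue(44): [41, 44]
enqueue(33): [41, 44, 33]
enqueue(58): [41, 44, 33, 58]
dequeue(): [44, 33, 58]
enqueue(44): [44, 33, 58, 44]
enqueue(24): [44, 33, 58, 44, 24]
enqueue(81): [44, 33, 58, 44, 24, 81]

Answer: 44 33 58 44 24 81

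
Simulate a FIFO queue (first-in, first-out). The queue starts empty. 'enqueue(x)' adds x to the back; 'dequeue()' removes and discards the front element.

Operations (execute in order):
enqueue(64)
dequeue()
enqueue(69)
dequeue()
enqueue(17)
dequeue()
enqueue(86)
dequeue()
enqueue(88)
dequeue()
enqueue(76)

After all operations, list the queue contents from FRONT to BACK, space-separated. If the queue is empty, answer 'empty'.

Answer: 76

Derivation:
enqueue(64): [64]
dequeue(): []
enqueue(69): [69]
dequeue(): []
enqueue(17): [17]
dequeue(): []
enqueue(86): [86]
dequeue(): []
enqueue(88): [88]
dequeue(): []
enqueue(76): [76]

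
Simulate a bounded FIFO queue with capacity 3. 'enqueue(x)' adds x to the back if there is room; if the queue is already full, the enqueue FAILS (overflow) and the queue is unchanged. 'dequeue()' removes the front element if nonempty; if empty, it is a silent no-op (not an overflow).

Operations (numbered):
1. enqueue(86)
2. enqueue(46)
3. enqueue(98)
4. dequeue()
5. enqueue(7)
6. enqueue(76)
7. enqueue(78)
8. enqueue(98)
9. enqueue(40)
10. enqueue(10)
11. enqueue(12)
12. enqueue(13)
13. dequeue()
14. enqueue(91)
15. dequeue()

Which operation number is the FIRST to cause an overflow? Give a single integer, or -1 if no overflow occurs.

1. enqueue(86): size=1
2. enqueue(46): size=2
3. enqueue(98): size=3
4. dequeue(): size=2
5. enqueue(7): size=3
6. enqueue(76): size=3=cap → OVERFLOW (fail)
7. enqueue(78): size=3=cap → OVERFLOW (fail)
8. enqueue(98): size=3=cap → OVERFLOW (fail)
9. enqueue(40): size=3=cap → OVERFLOW (fail)
10. enqueue(10): size=3=cap → OVERFLOW (fail)
11. enqueue(12): size=3=cap → OVERFLOW (fail)
12. enqueue(13): size=3=cap → OVERFLOW (fail)
13. dequeue(): size=2
14. enqueue(91): size=3
15. dequeue(): size=2

Answer: 6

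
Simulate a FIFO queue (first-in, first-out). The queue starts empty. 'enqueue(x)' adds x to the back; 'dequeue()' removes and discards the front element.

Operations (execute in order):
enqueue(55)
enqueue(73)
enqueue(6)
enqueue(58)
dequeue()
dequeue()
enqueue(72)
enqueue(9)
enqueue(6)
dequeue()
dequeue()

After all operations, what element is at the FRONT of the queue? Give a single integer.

Answer: 72

Derivation:
enqueue(55): queue = [55]
enqueue(73): queue = [55, 73]
enqueue(6): queue = [55, 73, 6]
enqueue(58): queue = [55, 73, 6, 58]
dequeue(): queue = [73, 6, 58]
dequeue(): queue = [6, 58]
enqueue(72): queue = [6, 58, 72]
enqueue(9): queue = [6, 58, 72, 9]
enqueue(6): queue = [6, 58, 72, 9, 6]
dequeue(): queue = [58, 72, 9, 6]
dequeue(): queue = [72, 9, 6]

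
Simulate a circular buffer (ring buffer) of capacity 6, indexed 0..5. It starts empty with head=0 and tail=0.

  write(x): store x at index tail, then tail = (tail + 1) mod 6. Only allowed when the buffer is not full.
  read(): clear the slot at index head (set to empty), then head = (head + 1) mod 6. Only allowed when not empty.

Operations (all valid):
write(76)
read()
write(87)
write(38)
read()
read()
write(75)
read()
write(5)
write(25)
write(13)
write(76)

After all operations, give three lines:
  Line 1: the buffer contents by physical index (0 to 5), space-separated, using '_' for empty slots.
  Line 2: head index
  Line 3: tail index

write(76): buf=[76 _ _ _ _ _], head=0, tail=1, size=1
read(): buf=[_ _ _ _ _ _], head=1, tail=1, size=0
write(87): buf=[_ 87 _ _ _ _], head=1, tail=2, size=1
write(38): buf=[_ 87 38 _ _ _], head=1, tail=3, size=2
read(): buf=[_ _ 38 _ _ _], head=2, tail=3, size=1
read(): buf=[_ _ _ _ _ _], head=3, tail=3, size=0
write(75): buf=[_ _ _ 75 _ _], head=3, tail=4, size=1
read(): buf=[_ _ _ _ _ _], head=4, tail=4, size=0
write(5): buf=[_ _ _ _ 5 _], head=4, tail=5, size=1
write(25): buf=[_ _ _ _ 5 25], head=4, tail=0, size=2
write(13): buf=[13 _ _ _ 5 25], head=4, tail=1, size=3
write(76): buf=[13 76 _ _ 5 25], head=4, tail=2, size=4

Answer: 13 76 _ _ 5 25
4
2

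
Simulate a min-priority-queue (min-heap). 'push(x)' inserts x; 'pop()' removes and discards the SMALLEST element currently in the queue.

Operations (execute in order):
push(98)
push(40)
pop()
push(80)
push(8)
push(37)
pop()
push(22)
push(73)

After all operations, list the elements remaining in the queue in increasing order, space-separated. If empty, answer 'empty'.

Answer: 22 37 73 80 98

Derivation:
push(98): heap contents = [98]
push(40): heap contents = [40, 98]
pop() → 40: heap contents = [98]
push(80): heap contents = [80, 98]
push(8): heap contents = [8, 80, 98]
push(37): heap contents = [8, 37, 80, 98]
pop() → 8: heap contents = [37, 80, 98]
push(22): heap contents = [22, 37, 80, 98]
push(73): heap contents = [22, 37, 73, 80, 98]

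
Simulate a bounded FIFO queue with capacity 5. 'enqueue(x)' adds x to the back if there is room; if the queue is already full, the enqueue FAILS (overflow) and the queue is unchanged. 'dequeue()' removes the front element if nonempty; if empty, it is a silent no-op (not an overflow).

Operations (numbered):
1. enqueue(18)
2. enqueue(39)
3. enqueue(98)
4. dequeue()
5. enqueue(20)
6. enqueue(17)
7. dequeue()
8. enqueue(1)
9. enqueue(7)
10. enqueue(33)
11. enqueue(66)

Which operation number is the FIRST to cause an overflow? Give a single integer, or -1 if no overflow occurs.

1. enqueue(18): size=1
2. enqueue(39): size=2
3. enqueue(98): size=3
4. dequeue(): size=2
5. enqueue(20): size=3
6. enqueue(17): size=4
7. dequeue(): size=3
8. enqueue(1): size=4
9. enqueue(7): size=5
10. enqueue(33): size=5=cap → OVERFLOW (fail)
11. enqueue(66): size=5=cap → OVERFLOW (fail)

Answer: 10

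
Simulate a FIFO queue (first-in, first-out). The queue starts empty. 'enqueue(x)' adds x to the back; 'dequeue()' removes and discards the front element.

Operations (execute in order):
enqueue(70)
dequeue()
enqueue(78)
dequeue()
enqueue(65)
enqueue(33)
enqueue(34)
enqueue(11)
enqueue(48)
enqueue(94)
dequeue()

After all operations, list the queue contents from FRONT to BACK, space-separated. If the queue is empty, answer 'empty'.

enqueue(70): [70]
dequeue(): []
enqueue(78): [78]
dequeue(): []
enqueue(65): [65]
enqueue(33): [65, 33]
enqueue(34): [65, 33, 34]
enqueue(11): [65, 33, 34, 11]
enqueue(48): [65, 33, 34, 11, 48]
enqueue(94): [65, 33, 34, 11, 48, 94]
dequeue(): [33, 34, 11, 48, 94]

Answer: 33 34 11 48 94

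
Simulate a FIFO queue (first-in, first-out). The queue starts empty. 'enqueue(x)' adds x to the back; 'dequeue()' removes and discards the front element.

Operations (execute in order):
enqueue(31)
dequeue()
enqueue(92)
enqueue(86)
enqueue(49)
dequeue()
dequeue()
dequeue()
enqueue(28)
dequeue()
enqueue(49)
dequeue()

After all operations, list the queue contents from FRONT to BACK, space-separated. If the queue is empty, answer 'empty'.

enqueue(31): [31]
dequeue(): []
enqueue(92): [92]
enqueue(86): [92, 86]
enqueue(49): [92, 86, 49]
dequeue(): [86, 49]
dequeue(): [49]
dequeue(): []
enqueue(28): [28]
dequeue(): []
enqueue(49): [49]
dequeue(): []

Answer: empty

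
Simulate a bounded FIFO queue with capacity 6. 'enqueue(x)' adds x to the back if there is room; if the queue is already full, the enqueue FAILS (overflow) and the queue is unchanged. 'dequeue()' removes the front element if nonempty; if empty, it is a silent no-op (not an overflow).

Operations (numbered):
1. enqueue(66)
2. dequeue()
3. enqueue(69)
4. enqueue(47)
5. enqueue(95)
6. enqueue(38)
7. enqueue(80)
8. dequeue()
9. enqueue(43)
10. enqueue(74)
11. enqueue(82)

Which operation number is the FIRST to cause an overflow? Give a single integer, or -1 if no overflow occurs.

1. enqueue(66): size=1
2. dequeue(): size=0
3. enqueue(69): size=1
4. enqueue(47): size=2
5. enqueue(95): size=3
6. enqueue(38): size=4
7. enqueue(80): size=5
8. dequeue(): size=4
9. enqueue(43): size=5
10. enqueue(74): size=6
11. enqueue(82): size=6=cap → OVERFLOW (fail)

Answer: 11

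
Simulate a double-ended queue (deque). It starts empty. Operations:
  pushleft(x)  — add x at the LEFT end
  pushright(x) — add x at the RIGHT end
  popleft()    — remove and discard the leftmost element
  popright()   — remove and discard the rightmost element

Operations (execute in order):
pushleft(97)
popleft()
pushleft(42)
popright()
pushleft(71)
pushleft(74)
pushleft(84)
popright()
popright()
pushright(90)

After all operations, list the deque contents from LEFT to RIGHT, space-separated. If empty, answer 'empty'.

pushleft(97): [97]
popleft(): []
pushleft(42): [42]
popright(): []
pushleft(71): [71]
pushleft(74): [74, 71]
pushleft(84): [84, 74, 71]
popright(): [84, 74]
popright(): [84]
pushright(90): [84, 90]

Answer: 84 90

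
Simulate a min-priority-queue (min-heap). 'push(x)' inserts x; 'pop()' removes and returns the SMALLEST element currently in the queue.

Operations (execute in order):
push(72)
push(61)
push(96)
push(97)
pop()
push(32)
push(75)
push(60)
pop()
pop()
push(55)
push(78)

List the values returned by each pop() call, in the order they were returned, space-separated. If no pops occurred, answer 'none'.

push(72): heap contents = [72]
push(61): heap contents = [61, 72]
push(96): heap contents = [61, 72, 96]
push(97): heap contents = [61, 72, 96, 97]
pop() → 61: heap contents = [72, 96, 97]
push(32): heap contents = [32, 72, 96, 97]
push(75): heap contents = [32, 72, 75, 96, 97]
push(60): heap contents = [32, 60, 72, 75, 96, 97]
pop() → 32: heap contents = [60, 72, 75, 96, 97]
pop() → 60: heap contents = [72, 75, 96, 97]
push(55): heap contents = [55, 72, 75, 96, 97]
push(78): heap contents = [55, 72, 75, 78, 96, 97]

Answer: 61 32 60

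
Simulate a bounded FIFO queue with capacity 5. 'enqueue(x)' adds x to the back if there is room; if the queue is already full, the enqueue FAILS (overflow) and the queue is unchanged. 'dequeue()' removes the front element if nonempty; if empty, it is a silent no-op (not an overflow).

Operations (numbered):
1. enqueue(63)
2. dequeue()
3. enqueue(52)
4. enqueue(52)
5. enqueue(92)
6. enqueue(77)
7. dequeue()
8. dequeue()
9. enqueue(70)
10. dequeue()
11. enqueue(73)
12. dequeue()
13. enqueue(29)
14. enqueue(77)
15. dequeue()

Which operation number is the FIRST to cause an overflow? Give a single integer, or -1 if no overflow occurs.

1. enqueue(63): size=1
2. dequeue(): size=0
3. enqueue(52): size=1
4. enqueue(52): size=2
5. enqueue(92): size=3
6. enqueue(77): size=4
7. dequeue(): size=3
8. dequeue(): size=2
9. enqueue(70): size=3
10. dequeue(): size=2
11. enqueue(73): size=3
12. dequeue(): size=2
13. enqueue(29): size=3
14. enqueue(77): size=4
15. dequeue(): size=3

Answer: -1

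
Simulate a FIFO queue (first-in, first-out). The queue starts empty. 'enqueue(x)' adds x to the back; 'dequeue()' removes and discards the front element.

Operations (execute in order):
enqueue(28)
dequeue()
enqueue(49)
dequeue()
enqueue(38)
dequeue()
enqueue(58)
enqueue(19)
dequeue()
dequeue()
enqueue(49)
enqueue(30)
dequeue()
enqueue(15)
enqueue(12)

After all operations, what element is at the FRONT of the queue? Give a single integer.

enqueue(28): queue = [28]
dequeue(): queue = []
enqueue(49): queue = [49]
dequeue(): queue = []
enqueue(38): queue = [38]
dequeue(): queue = []
enqueue(58): queue = [58]
enqueue(19): queue = [58, 19]
dequeue(): queue = [19]
dequeue(): queue = []
enqueue(49): queue = [49]
enqueue(30): queue = [49, 30]
dequeue(): queue = [30]
enqueue(15): queue = [30, 15]
enqueue(12): queue = [30, 15, 12]

Answer: 30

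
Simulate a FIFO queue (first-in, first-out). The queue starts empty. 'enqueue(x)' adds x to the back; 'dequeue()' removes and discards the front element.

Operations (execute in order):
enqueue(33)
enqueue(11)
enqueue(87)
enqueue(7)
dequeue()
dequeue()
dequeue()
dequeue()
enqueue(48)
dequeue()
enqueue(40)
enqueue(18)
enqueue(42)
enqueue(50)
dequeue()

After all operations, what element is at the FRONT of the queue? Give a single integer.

Answer: 18

Derivation:
enqueue(33): queue = [33]
enqueue(11): queue = [33, 11]
enqueue(87): queue = [33, 11, 87]
enqueue(7): queue = [33, 11, 87, 7]
dequeue(): queue = [11, 87, 7]
dequeue(): queue = [87, 7]
dequeue(): queue = [7]
dequeue(): queue = []
enqueue(48): queue = [48]
dequeue(): queue = []
enqueue(40): queue = [40]
enqueue(18): queue = [40, 18]
enqueue(42): queue = [40, 18, 42]
enqueue(50): queue = [40, 18, 42, 50]
dequeue(): queue = [18, 42, 50]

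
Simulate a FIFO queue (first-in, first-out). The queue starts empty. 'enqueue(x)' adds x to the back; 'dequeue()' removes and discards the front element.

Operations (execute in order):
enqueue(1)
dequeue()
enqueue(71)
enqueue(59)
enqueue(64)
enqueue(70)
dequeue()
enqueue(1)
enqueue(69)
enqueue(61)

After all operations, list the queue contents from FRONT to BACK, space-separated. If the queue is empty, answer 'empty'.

enqueue(1): [1]
dequeue(): []
enqueue(71): [71]
enqueue(59): [71, 59]
enqueue(64): [71, 59, 64]
enqueue(70): [71, 59, 64, 70]
dequeue(): [59, 64, 70]
enqueue(1): [59, 64, 70, 1]
enqueue(69): [59, 64, 70, 1, 69]
enqueue(61): [59, 64, 70, 1, 69, 61]

Answer: 59 64 70 1 69 61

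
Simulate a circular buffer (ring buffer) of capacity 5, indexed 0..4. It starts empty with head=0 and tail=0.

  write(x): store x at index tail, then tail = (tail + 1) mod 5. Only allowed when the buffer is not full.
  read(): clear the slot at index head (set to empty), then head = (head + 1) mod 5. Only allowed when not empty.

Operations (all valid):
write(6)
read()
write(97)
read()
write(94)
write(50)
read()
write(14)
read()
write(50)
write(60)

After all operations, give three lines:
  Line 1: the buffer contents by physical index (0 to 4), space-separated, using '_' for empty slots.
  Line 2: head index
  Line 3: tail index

write(6): buf=[6 _ _ _ _], head=0, tail=1, size=1
read(): buf=[_ _ _ _ _], head=1, tail=1, size=0
write(97): buf=[_ 97 _ _ _], head=1, tail=2, size=1
read(): buf=[_ _ _ _ _], head=2, tail=2, size=0
write(94): buf=[_ _ 94 _ _], head=2, tail=3, size=1
write(50): buf=[_ _ 94 50 _], head=2, tail=4, size=2
read(): buf=[_ _ _ 50 _], head=3, tail=4, size=1
write(14): buf=[_ _ _ 50 14], head=3, tail=0, size=2
read(): buf=[_ _ _ _ 14], head=4, tail=0, size=1
write(50): buf=[50 _ _ _ 14], head=4, tail=1, size=2
write(60): buf=[50 60 _ _ 14], head=4, tail=2, size=3

Answer: 50 60 _ _ 14
4
2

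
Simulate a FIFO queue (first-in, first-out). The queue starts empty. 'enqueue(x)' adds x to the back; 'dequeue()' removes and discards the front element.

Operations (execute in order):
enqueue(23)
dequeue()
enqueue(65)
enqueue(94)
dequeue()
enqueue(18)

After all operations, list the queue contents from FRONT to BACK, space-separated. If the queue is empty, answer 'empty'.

enqueue(23): [23]
dequeue(): []
enqueue(65): [65]
enqueue(94): [65, 94]
dequeue(): [94]
enqueue(18): [94, 18]

Answer: 94 18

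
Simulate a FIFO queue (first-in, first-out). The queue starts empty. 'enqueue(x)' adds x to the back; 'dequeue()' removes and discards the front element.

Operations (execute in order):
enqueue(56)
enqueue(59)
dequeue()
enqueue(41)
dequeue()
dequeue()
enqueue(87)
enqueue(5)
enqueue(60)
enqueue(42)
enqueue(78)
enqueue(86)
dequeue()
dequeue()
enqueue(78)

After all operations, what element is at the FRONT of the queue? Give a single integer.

Answer: 60

Derivation:
enqueue(56): queue = [56]
enqueue(59): queue = [56, 59]
dequeue(): queue = [59]
enqueue(41): queue = [59, 41]
dequeue(): queue = [41]
dequeue(): queue = []
enqueue(87): queue = [87]
enqueue(5): queue = [87, 5]
enqueue(60): queue = [87, 5, 60]
enqueue(42): queue = [87, 5, 60, 42]
enqueue(78): queue = [87, 5, 60, 42, 78]
enqueue(86): queue = [87, 5, 60, 42, 78, 86]
dequeue(): queue = [5, 60, 42, 78, 86]
dequeue(): queue = [60, 42, 78, 86]
enqueue(78): queue = [60, 42, 78, 86, 78]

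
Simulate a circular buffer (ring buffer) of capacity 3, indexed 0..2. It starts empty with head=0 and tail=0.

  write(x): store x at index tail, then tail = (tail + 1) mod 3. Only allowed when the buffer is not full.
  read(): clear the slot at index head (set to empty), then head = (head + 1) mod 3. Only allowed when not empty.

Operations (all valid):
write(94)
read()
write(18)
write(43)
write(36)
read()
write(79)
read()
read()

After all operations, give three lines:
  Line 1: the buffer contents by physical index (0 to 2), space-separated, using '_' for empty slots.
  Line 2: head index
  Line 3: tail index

Answer: _ 79 _
1
2

Derivation:
write(94): buf=[94 _ _], head=0, tail=1, size=1
read(): buf=[_ _ _], head=1, tail=1, size=0
write(18): buf=[_ 18 _], head=1, tail=2, size=1
write(43): buf=[_ 18 43], head=1, tail=0, size=2
write(36): buf=[36 18 43], head=1, tail=1, size=3
read(): buf=[36 _ 43], head=2, tail=1, size=2
write(79): buf=[36 79 43], head=2, tail=2, size=3
read(): buf=[36 79 _], head=0, tail=2, size=2
read(): buf=[_ 79 _], head=1, tail=2, size=1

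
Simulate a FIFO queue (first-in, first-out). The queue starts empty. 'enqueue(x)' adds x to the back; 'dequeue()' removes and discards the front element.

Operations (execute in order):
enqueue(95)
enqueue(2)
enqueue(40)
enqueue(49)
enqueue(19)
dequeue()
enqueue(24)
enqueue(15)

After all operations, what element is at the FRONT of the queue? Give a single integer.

enqueue(95): queue = [95]
enqueue(2): queue = [95, 2]
enqueue(40): queue = [95, 2, 40]
enqueue(49): queue = [95, 2, 40, 49]
enqueue(19): queue = [95, 2, 40, 49, 19]
dequeue(): queue = [2, 40, 49, 19]
enqueue(24): queue = [2, 40, 49, 19, 24]
enqueue(15): queue = [2, 40, 49, 19, 24, 15]

Answer: 2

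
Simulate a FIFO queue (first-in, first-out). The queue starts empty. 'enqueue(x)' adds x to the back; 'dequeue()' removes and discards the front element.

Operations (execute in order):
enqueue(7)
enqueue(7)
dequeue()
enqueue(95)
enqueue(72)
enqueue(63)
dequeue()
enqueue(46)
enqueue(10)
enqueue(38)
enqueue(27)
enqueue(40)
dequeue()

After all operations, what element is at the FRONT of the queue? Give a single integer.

Answer: 72

Derivation:
enqueue(7): queue = [7]
enqueue(7): queue = [7, 7]
dequeue(): queue = [7]
enqueue(95): queue = [7, 95]
enqueue(72): queue = [7, 95, 72]
enqueue(63): queue = [7, 95, 72, 63]
dequeue(): queue = [95, 72, 63]
enqueue(46): queue = [95, 72, 63, 46]
enqueue(10): queue = [95, 72, 63, 46, 10]
enqueue(38): queue = [95, 72, 63, 46, 10, 38]
enqueue(27): queue = [95, 72, 63, 46, 10, 38, 27]
enqueue(40): queue = [95, 72, 63, 46, 10, 38, 27, 40]
dequeue(): queue = [72, 63, 46, 10, 38, 27, 40]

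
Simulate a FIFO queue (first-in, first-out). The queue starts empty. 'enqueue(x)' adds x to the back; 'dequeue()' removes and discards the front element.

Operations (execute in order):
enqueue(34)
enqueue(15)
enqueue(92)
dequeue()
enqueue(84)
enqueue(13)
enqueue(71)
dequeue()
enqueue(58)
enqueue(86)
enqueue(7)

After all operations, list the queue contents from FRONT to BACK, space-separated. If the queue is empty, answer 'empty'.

Answer: 92 84 13 71 58 86 7

Derivation:
enqueue(34): [34]
enqueue(15): [34, 15]
enqueue(92): [34, 15, 92]
dequeue(): [15, 92]
enqueue(84): [15, 92, 84]
enqueue(13): [15, 92, 84, 13]
enqueue(71): [15, 92, 84, 13, 71]
dequeue(): [92, 84, 13, 71]
enqueue(58): [92, 84, 13, 71, 58]
enqueue(86): [92, 84, 13, 71, 58, 86]
enqueue(7): [92, 84, 13, 71, 58, 86, 7]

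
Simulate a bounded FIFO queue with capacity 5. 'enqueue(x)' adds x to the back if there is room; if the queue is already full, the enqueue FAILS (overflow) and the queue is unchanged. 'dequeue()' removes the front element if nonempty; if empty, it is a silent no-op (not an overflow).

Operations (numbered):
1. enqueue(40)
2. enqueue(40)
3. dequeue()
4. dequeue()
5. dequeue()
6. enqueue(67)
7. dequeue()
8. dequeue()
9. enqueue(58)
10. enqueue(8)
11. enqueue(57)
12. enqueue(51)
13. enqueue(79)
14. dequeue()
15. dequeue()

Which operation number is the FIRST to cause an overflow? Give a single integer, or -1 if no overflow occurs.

Answer: -1

Derivation:
1. enqueue(40): size=1
2. enqueue(40): size=2
3. dequeue(): size=1
4. dequeue(): size=0
5. dequeue(): empty, no-op, size=0
6. enqueue(67): size=1
7. dequeue(): size=0
8. dequeue(): empty, no-op, size=0
9. enqueue(58): size=1
10. enqueue(8): size=2
11. enqueue(57): size=3
12. enqueue(51): size=4
13. enqueue(79): size=5
14. dequeue(): size=4
15. dequeue(): size=3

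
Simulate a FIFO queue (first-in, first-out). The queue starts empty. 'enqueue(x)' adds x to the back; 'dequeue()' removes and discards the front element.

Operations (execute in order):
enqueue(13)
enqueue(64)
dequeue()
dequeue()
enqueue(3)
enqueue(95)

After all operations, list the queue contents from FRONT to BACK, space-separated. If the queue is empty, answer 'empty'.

Answer: 3 95

Derivation:
enqueue(13): [13]
enqueue(64): [13, 64]
dequeue(): [64]
dequeue(): []
enqueue(3): [3]
enqueue(95): [3, 95]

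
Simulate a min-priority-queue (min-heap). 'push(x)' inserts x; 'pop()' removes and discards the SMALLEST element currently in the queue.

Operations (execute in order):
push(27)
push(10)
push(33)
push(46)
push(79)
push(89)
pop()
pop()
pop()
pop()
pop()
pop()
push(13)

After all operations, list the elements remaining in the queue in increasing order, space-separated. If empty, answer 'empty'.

push(27): heap contents = [27]
push(10): heap contents = [10, 27]
push(33): heap contents = [10, 27, 33]
push(46): heap contents = [10, 27, 33, 46]
push(79): heap contents = [10, 27, 33, 46, 79]
push(89): heap contents = [10, 27, 33, 46, 79, 89]
pop() → 10: heap contents = [27, 33, 46, 79, 89]
pop() → 27: heap contents = [33, 46, 79, 89]
pop() → 33: heap contents = [46, 79, 89]
pop() → 46: heap contents = [79, 89]
pop() → 79: heap contents = [89]
pop() → 89: heap contents = []
push(13): heap contents = [13]

Answer: 13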